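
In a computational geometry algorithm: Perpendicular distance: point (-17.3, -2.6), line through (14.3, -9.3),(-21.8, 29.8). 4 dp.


|cross product| = 993.69
|line direction| = sqrt(2832.02) = 53.2167
Distance = 993.69/sqrt(2832.02) = 18.6725

18.6725


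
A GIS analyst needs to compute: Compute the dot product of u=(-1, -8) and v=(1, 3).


u . v = u_x*v_x + u_y*v_y = (-1)*1 + (-8)*3
= (-1) + (-24) = -25

-25


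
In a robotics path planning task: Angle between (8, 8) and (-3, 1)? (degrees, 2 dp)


u.v = -16, |u| = sqrt(128) = 11.3137, |v| = sqrt(10) = 3.1623
cos(theta) = u.v/(|u||v|) = -16/sqrt(1280) = -0.447214
theta = acos(-0.447214) = 116.57 degrees

116.57 degrees


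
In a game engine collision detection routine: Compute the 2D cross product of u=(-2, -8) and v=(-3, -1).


u x v = u_x*v_y - u_y*v_x = (-2)*(-1) - (-8)*(-3)
= 2 - 24 = -22

-22


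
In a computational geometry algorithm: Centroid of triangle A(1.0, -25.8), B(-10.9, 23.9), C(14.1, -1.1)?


Centroid = ((x_A+x_B+x_C)/3, (y_A+y_B+y_C)/3)
= ((1+(-10.9)+14.1)/3, ((-25.8)+23.9+(-1.1))/3)
= (1.4, -1)

(1.4, -1)


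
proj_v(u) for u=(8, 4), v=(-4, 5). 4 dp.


u.v = -12, |v| = sqrt(41) = 6.4031
Scalar projection = u.v / |v| = -12 / sqrt(41) = -1.8741

-1.8741


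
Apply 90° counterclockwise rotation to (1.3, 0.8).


90° CCW: (x,y) -> (-y, x)
(1.3,0.8) -> (-0.8, 1.3)

(-0.8, 1.3)


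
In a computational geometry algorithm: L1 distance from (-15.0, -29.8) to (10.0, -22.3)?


|(-15)-10| + |(-29.8)-(-22.3)| = 25 + 7.5 = 32.5

32.5


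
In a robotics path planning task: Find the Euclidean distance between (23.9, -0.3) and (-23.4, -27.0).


dx=-47.3, dy=-26.7
d^2 = (-47.3)^2 + (-26.7)^2 = 2950.18
d = sqrt(2950.18) = 54.3156

54.3156


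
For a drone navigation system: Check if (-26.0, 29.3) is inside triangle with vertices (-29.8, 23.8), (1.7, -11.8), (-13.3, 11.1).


Cross products: AB x AP = 308.53, BC x BP = 17.83, CA x CP = -139.01
All same sign? no

No, outside


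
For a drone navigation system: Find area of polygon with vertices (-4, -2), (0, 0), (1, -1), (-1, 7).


Shoelace sum: ((-4)*0 - 0*(-2)) + (0*(-1) - 1*0) + (1*7 - (-1)*(-1)) + ((-1)*(-2) - (-4)*7)
= 36
Area = |36|/2 = 18

18


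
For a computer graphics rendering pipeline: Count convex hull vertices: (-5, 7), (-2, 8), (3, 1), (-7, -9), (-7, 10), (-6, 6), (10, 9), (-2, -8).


Convex hull vertices (CCW): (-7, -9), (-2, -8), (10, 9), (-7, 10)
Count = 4

4


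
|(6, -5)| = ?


|u| = sqrt(6^2 + (-5)^2) = sqrt(61) = 7.8102

7.8102


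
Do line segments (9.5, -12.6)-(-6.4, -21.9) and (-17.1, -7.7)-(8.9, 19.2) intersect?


Cross products: d1=-842.94, d2=-657.03, d3=-325.29, d4=-511.2
d1*d2 < 0 and d3*d4 < 0? no

No, they don't intersect


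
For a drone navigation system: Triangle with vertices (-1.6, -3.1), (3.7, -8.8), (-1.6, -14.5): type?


Side lengths squared: AB^2=60.58, BC^2=60.58, CA^2=129.96
Sorted: [60.58, 60.58, 129.96]
By sides: Isosceles, By angles: Obtuse

Isosceles, Obtuse


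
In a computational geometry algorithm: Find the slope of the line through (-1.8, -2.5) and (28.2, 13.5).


slope = (y2-y1)/(x2-x1) = (13.5-(-2.5))/(28.2-(-1.8)) = 16/30 = 0.5333

0.5333


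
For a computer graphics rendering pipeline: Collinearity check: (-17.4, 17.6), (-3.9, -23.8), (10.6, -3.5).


Cross product: ((-3.9)-(-17.4))*((-3.5)-17.6) - ((-23.8)-17.6)*(10.6-(-17.4))
= 874.35

No, not collinear


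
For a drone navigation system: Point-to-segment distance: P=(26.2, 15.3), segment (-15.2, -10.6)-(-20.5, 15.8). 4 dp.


Project P onto AB: t = 0.6404 (clamped to [0,1])
Closest point on segment: (-18.5943, 6.3072)
Distance: 45.688

45.688


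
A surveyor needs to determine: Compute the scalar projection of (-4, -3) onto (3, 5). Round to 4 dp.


u.v = -27, |v| = sqrt(34) = 5.831
Scalar projection = u.v / |v| = -27 / sqrt(34) = -4.6305

-4.6305


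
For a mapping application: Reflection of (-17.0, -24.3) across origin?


Reflection over origin: (x,y) -> (-x,-y)
(-17, -24.3) -> (17, 24.3)

(17, 24.3)


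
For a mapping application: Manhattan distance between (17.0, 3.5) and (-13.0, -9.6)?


|17-(-13)| + |3.5-(-9.6)| = 30 + 13.1 = 43.1

43.1


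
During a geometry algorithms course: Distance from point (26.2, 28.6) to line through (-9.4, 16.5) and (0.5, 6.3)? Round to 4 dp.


|cross product| = 482.91
|line direction| = sqrt(202.05) = 14.2144
Distance = 482.91/sqrt(202.05) = 33.9732

33.9732


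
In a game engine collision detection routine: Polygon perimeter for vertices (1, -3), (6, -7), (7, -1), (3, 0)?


Sides: (1, -3)->(6, -7): sqrt(41) = 6.403124, (6, -7)->(7, -1): sqrt(37) = 6.082763, (7, -1)->(3, 0): sqrt(17) = 4.123106, (3, 0)->(1, -3): sqrt(13) = 3.605551
Sum = 20.214544
Perimeter = 20.2145

20.2145


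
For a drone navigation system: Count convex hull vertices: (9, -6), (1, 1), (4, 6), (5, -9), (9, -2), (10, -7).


Convex hull vertices (CCW): (1, 1), (5, -9), (10, -7), (9, -2), (4, 6)
Count = 5

5


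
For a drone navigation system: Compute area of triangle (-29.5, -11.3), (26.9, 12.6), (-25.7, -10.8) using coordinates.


Area = |x_A(y_B-y_C) + x_B(y_C-y_A) + x_C(y_A-y_B)|/2
= |(-690.3) + 13.45 + 614.23|/2
= 62.62/2 = 31.31

31.31


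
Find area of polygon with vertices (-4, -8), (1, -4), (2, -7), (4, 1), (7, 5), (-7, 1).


Shoelace sum: ((-4)*(-4) - 1*(-8)) + (1*(-7) - 2*(-4)) + (2*1 - 4*(-7)) + (4*5 - 7*1) + (7*1 - (-7)*5) + ((-7)*(-8) - (-4)*1)
= 170
Area = |170|/2 = 85

85


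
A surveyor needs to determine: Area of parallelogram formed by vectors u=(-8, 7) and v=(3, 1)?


|u x v| = |(-8)*1 - 7*3|
= |(-8) - 21| = 29

29


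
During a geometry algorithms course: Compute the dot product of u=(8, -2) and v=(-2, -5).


u . v = u_x*v_x + u_y*v_y = 8*(-2) + (-2)*(-5)
= (-16) + 10 = -6

-6


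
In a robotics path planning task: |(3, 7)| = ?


|u| = sqrt(3^2 + 7^2) = sqrt(58) = 7.6158

7.6158


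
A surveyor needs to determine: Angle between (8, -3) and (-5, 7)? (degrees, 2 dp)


u.v = -61, |u| = sqrt(73) = 8.544, |v| = sqrt(74) = 8.6023
cos(theta) = u.v/(|u||v|) = -61/sqrt(5402) = -0.829951
theta = acos(-0.829951) = 146.09 degrees

146.09 degrees


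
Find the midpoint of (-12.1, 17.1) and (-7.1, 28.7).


M = (((-12.1)+(-7.1))/2, (17.1+28.7)/2)
= (-9.6, 22.9)

(-9.6, 22.9)


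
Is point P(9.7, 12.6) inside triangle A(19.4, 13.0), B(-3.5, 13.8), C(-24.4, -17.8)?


Cross products: AB x AP = 16.92, BC x BP = 442.2, CA x CP = 281.24
All same sign? yes

Yes, inside


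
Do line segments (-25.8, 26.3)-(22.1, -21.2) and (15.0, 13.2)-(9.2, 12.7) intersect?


Cross products: d1=-96.38, d2=203.07, d3=1310.51, d4=1011.06
d1*d2 < 0 and d3*d4 < 0? no

No, they don't intersect


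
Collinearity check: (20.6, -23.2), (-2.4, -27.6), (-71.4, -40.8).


Cross product: ((-2.4)-20.6)*((-40.8)-(-23.2)) - ((-27.6)-(-23.2))*((-71.4)-20.6)
= 0

Yes, collinear


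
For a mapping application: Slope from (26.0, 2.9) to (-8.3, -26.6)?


slope = (y2-y1)/(x2-x1) = ((-26.6)-2.9)/((-8.3)-26) = (-29.5)/(-34.3) = 0.8601

0.8601


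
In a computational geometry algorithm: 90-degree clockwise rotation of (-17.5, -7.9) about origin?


90° CW: (x,y) -> (y, -x)
(-17.5,-7.9) -> (-7.9, 17.5)

(-7.9, 17.5)


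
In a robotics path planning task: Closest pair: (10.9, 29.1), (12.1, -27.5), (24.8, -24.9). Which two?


d(P0,P1) = 56.6127, d(P0,P2) = 55.7603, d(P1,P2) = 12.9634
Closest: P1 and P2

Closest pair: (12.1, -27.5) and (24.8, -24.9), distance = 12.9634


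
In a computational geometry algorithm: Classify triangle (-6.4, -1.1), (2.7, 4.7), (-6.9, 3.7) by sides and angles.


Side lengths squared: AB^2=116.45, BC^2=93.16, CA^2=23.29
Sorted: [23.29, 93.16, 116.45]
By sides: Scalene, By angles: Right

Scalene, Right


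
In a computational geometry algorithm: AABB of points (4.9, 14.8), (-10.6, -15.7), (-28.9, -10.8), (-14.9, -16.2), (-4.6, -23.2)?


x range: [-28.9, 4.9]
y range: [-23.2, 14.8]
Bounding box: (-28.9,-23.2) to (4.9,14.8)

(-28.9,-23.2) to (4.9,14.8)


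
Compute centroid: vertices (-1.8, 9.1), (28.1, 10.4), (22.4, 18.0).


Centroid = ((x_A+x_B+x_C)/3, (y_A+y_B+y_C)/3)
= (((-1.8)+28.1+22.4)/3, (9.1+10.4+18)/3)
= (16.2333, 12.5)

(16.2333, 12.5)


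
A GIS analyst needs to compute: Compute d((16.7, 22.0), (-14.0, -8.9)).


dx=-30.7, dy=-30.9
d^2 = (-30.7)^2 + (-30.9)^2 = 1897.3
d = sqrt(1897.3) = 43.558

43.558


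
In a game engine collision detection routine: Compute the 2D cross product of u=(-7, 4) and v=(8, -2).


u x v = u_x*v_y - u_y*v_x = (-7)*(-2) - 4*8
= 14 - 32 = -18

-18


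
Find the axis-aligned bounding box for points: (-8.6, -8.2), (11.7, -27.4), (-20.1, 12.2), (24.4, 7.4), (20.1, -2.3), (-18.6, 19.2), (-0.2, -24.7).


x range: [-20.1, 24.4]
y range: [-27.4, 19.2]
Bounding box: (-20.1,-27.4) to (24.4,19.2)

(-20.1,-27.4) to (24.4,19.2)


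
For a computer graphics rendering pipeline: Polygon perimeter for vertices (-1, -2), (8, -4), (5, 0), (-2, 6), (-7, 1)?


Sides: (-1, -2)->(8, -4): sqrt(85) = 9.219544, (8, -4)->(5, 0): sqrt(25) = 5, (5, 0)->(-2, 6): sqrt(85) = 9.219544, (-2, 6)->(-7, 1): sqrt(50) = 7.071068, (-7, 1)->(-1, -2): sqrt(45) = 6.708204
Sum = 37.21836
Perimeter = 37.2184

37.2184


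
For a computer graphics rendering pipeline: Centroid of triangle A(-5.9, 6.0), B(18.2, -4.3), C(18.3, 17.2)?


Centroid = ((x_A+x_B+x_C)/3, (y_A+y_B+y_C)/3)
= (((-5.9)+18.2+18.3)/3, (6+(-4.3)+17.2)/3)
= (10.2, 6.3)

(10.2, 6.3)


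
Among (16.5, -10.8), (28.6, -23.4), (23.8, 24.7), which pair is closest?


d(P0,P1) = 17.4691, d(P0,P2) = 36.2428, d(P1,P2) = 48.3389
Closest: P0 and P1

Closest pair: (16.5, -10.8) and (28.6, -23.4), distance = 17.4691


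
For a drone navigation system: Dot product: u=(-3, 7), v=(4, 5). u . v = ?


u . v = u_x*v_x + u_y*v_y = (-3)*4 + 7*5
= (-12) + 35 = 23

23


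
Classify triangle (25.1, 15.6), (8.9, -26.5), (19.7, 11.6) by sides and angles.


Side lengths squared: AB^2=2034.85, BC^2=1568.25, CA^2=45.16
Sorted: [45.16, 1568.25, 2034.85]
By sides: Scalene, By angles: Obtuse

Scalene, Obtuse


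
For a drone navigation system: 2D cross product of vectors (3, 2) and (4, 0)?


u x v = u_x*v_y - u_y*v_x = 3*0 - 2*4
= 0 - 8 = -8

-8


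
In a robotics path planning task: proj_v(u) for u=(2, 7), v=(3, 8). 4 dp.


u.v = 62, |v| = sqrt(73) = 8.544
Scalar projection = u.v / |v| = 62 / sqrt(73) = 7.2566

7.2566


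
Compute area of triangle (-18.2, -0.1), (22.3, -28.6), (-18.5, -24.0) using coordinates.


Area = |x_A(y_B-y_C) + x_B(y_C-y_A) + x_C(y_A-y_B)|/2
= |83.72 + (-532.97) + (-527.25)|/2
= 976.5/2 = 488.25

488.25


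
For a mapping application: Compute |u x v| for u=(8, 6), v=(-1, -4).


|u x v| = |8*(-4) - 6*(-1)|
= |(-32) - (-6)| = 26

26


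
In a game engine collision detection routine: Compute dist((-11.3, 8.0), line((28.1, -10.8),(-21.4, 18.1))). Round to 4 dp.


|cross product| = 208.06
|line direction| = sqrt(3285.46) = 57.3189
Distance = 208.06/sqrt(3285.46) = 3.6299

3.6299


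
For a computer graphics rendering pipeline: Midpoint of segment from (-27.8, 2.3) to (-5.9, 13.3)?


M = (((-27.8)+(-5.9))/2, (2.3+13.3)/2)
= (-16.85, 7.8)

(-16.85, 7.8)


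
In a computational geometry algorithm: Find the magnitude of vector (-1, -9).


|u| = sqrt((-1)^2 + (-9)^2) = sqrt(82) = 9.0554

9.0554


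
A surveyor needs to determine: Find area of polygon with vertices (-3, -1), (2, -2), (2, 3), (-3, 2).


Shoelace sum: ((-3)*(-2) - 2*(-1)) + (2*3 - 2*(-2)) + (2*2 - (-3)*3) + ((-3)*(-1) - (-3)*2)
= 40
Area = |40|/2 = 20

20


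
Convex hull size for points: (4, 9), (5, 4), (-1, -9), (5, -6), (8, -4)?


Convex hull vertices (CCW): (-1, -9), (5, -6), (8, -4), (4, 9)
Count = 4

4


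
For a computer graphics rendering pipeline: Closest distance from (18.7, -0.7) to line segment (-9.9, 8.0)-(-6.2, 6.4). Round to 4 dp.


Project P onto AB: t = 1 (clamped to [0,1])
Closest point on segment: (-6.2, 6.4)
Distance: 25.8925

25.8925


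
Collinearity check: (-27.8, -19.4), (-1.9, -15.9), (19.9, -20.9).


Cross product: ((-1.9)-(-27.8))*((-20.9)-(-19.4)) - ((-15.9)-(-19.4))*(19.9-(-27.8))
= -205.8

No, not collinear


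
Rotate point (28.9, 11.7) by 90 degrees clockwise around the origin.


90° CW: (x,y) -> (y, -x)
(28.9,11.7) -> (11.7, -28.9)

(11.7, -28.9)


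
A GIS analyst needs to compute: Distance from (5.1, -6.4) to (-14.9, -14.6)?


dx=-20, dy=-8.2
d^2 = (-20)^2 + (-8.2)^2 = 467.24
d = sqrt(467.24) = 21.6157

21.6157


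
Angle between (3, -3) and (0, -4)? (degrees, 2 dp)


u.v = 12, |u| = sqrt(18) = 4.2426, |v| = sqrt(16) = 4
cos(theta) = u.v/(|u||v|) = 12/sqrt(288) = 0.707107
theta = acos(0.707107) = 45 degrees

45 degrees


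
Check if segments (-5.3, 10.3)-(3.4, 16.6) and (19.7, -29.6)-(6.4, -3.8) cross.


Cross products: d1=114.33, d2=-193.92, d3=-504.63, d4=-196.38
d1*d2 < 0 and d3*d4 < 0? no

No, they don't intersect


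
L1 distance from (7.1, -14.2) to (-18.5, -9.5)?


|7.1-(-18.5)| + |(-14.2)-(-9.5)| = 25.6 + 4.7 = 30.3

30.3


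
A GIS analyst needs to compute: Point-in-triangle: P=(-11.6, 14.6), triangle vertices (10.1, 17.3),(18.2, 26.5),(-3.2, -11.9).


Cross products: AB x AP = 177.77, BC x BP = -889.66, CA x CP = 597.73
All same sign? no

No, outside


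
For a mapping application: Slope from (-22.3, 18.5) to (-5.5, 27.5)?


slope = (y2-y1)/(x2-x1) = (27.5-18.5)/((-5.5)-(-22.3)) = 9/16.8 = 0.5357

0.5357


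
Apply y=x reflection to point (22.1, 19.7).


Reflection over y=x: (x,y) -> (y,x)
(22.1, 19.7) -> (19.7, 22.1)

(19.7, 22.1)


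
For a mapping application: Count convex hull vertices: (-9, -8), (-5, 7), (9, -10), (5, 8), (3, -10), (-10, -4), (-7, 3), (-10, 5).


Convex hull vertices (CCW): (-10, -4), (-9, -8), (3, -10), (9, -10), (5, 8), (-5, 7), (-10, 5)
Count = 7

7


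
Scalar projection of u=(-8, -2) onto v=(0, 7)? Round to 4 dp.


u.v = -14, |v| = sqrt(49) = 7
Scalar projection = u.v / |v| = -14 / sqrt(49) = -2

-2


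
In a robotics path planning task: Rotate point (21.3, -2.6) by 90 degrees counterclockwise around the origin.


90° CCW: (x,y) -> (-y, x)
(21.3,-2.6) -> (2.6, 21.3)

(2.6, 21.3)


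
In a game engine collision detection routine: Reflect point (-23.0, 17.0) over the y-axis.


Reflection over y-axis: (x,y) -> (-x,y)
(-23, 17) -> (23, 17)

(23, 17)


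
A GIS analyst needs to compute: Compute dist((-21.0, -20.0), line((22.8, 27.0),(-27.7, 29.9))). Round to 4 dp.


|cross product| = 2500.52
|line direction| = sqrt(2558.66) = 50.5832
Distance = 2500.52/sqrt(2558.66) = 49.4338

49.4338


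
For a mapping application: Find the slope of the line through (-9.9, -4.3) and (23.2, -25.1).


slope = (y2-y1)/(x2-x1) = ((-25.1)-(-4.3))/(23.2-(-9.9)) = (-20.8)/33.1 = -0.6284

-0.6284


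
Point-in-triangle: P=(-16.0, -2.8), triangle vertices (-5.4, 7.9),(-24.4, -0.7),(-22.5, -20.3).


Cross products: AB x AP = 112.14, BC x BP = 160.65, CA x CP = 115.95
All same sign? yes

Yes, inside


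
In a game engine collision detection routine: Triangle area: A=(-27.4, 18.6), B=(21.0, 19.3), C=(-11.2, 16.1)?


Area = |x_A(y_B-y_C) + x_B(y_C-y_A) + x_C(y_A-y_B)|/2
= |(-87.68) + (-52.5) + 7.84|/2
= 132.34/2 = 66.17

66.17


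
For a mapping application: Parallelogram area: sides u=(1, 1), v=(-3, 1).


|u x v| = |1*1 - 1*(-3)|
= |1 - (-3)| = 4

4


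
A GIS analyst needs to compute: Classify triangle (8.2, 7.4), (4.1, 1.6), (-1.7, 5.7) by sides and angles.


Side lengths squared: AB^2=50.45, BC^2=50.45, CA^2=100.9
Sorted: [50.45, 50.45, 100.9]
By sides: Isosceles, By angles: Right

Isosceles, Right


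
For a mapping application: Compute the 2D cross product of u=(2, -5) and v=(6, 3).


u x v = u_x*v_y - u_y*v_x = 2*3 - (-5)*6
= 6 - (-30) = 36

36


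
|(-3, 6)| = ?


|u| = sqrt((-3)^2 + 6^2) = sqrt(45) = 6.7082

6.7082


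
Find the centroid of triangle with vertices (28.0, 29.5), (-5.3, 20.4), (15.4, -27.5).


Centroid = ((x_A+x_B+x_C)/3, (y_A+y_B+y_C)/3)
= ((28+(-5.3)+15.4)/3, (29.5+20.4+(-27.5))/3)
= (12.7, 7.4667)

(12.7, 7.4667)


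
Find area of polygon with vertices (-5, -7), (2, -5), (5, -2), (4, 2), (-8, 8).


Shoelace sum: ((-5)*(-5) - 2*(-7)) + (2*(-2) - 5*(-5)) + (5*2 - 4*(-2)) + (4*8 - (-8)*2) + ((-8)*(-7) - (-5)*8)
= 222
Area = |222|/2 = 111

111


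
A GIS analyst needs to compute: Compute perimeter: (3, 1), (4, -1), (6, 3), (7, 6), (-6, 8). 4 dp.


Sides: (3, 1)->(4, -1): sqrt(5) = 2.236068, (4, -1)->(6, 3): sqrt(20) = 4.472136, (6, 3)->(7, 6): sqrt(10) = 3.162278, (7, 6)->(-6, 8): sqrt(173) = 13.152946, (-6, 8)->(3, 1): sqrt(130) = 11.401754
Sum = 34.425182
Perimeter = 34.4252

34.4252


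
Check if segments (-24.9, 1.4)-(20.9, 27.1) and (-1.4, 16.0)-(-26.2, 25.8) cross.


Cross products: d1=592.38, d2=-493.82, d3=64.73, d4=1150.93
d1*d2 < 0 and d3*d4 < 0? no

No, they don't intersect


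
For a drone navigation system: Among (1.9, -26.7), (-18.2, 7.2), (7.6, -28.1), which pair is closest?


d(P0,P1) = 39.4109, d(P0,P2) = 5.8694, d(P1,P2) = 43.7233
Closest: P0 and P2

Closest pair: (1.9, -26.7) and (7.6, -28.1), distance = 5.8694


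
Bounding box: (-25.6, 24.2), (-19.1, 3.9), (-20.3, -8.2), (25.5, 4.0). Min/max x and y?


x range: [-25.6, 25.5]
y range: [-8.2, 24.2]
Bounding box: (-25.6,-8.2) to (25.5,24.2)

(-25.6,-8.2) to (25.5,24.2)


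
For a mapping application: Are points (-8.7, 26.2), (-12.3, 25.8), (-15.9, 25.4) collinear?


Cross product: ((-12.3)-(-8.7))*(25.4-26.2) - (25.8-26.2)*((-15.9)-(-8.7))
= 0

Yes, collinear


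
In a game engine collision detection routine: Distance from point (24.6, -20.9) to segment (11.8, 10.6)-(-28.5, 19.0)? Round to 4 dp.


Project P onto AB: t = 0 (clamped to [0,1])
Closest point on segment: (11.8, 10.6)
Distance: 34.0013

34.0013


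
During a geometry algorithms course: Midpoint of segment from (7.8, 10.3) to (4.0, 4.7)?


M = ((7.8+4)/2, (10.3+4.7)/2)
= (5.9, 7.5)

(5.9, 7.5)


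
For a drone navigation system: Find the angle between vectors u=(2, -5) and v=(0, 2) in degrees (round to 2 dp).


u.v = -10, |u| = sqrt(29) = 5.3852, |v| = sqrt(4) = 2
cos(theta) = u.v/(|u||v|) = -10/sqrt(116) = -0.928477
theta = acos(-0.928477) = 158.2 degrees

158.2 degrees


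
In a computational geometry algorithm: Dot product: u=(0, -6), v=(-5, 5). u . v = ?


u . v = u_x*v_x + u_y*v_y = 0*(-5) + (-6)*5
= 0 + (-30) = -30

-30


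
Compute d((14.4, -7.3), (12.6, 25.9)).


dx=-1.8, dy=33.2
d^2 = (-1.8)^2 + 33.2^2 = 1105.48
d = sqrt(1105.48) = 33.2488

33.2488


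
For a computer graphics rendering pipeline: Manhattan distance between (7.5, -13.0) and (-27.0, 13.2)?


|7.5-(-27)| + |(-13)-13.2| = 34.5 + 26.2 = 60.7

60.7


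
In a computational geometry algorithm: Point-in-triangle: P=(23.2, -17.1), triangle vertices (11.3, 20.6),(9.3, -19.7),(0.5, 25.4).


Cross products: AB x AP = 554.97, BC x BP = -649.77, CA x CP = -350.04
All same sign? no

No, outside


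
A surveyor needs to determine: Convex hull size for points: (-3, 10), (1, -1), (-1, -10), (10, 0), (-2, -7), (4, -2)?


Convex hull vertices (CCW): (-3, 10), (-2, -7), (-1, -10), (10, 0)
Count = 4

4


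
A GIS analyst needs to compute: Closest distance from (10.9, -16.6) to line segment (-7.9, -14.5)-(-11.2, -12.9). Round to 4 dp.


Project P onto AB: t = 0 (clamped to [0,1])
Closest point on segment: (-7.9, -14.5)
Distance: 18.9169

18.9169


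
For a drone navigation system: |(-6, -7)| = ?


|u| = sqrt((-6)^2 + (-7)^2) = sqrt(85) = 9.2195

9.2195


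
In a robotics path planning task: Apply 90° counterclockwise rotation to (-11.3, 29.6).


90° CCW: (x,y) -> (-y, x)
(-11.3,29.6) -> (-29.6, -11.3)

(-29.6, -11.3)


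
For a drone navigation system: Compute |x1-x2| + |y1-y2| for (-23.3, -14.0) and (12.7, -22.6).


|(-23.3)-12.7| + |(-14)-(-22.6)| = 36 + 8.6 = 44.6

44.6


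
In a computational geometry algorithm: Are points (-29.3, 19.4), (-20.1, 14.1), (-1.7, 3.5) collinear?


Cross product: ((-20.1)-(-29.3))*(3.5-19.4) - (14.1-19.4)*((-1.7)-(-29.3))
= 0

Yes, collinear


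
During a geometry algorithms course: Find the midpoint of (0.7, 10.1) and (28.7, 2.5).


M = ((0.7+28.7)/2, (10.1+2.5)/2)
= (14.7, 6.3)

(14.7, 6.3)


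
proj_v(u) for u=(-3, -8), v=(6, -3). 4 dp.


u.v = 6, |v| = sqrt(45) = 6.7082
Scalar projection = u.v / |v| = 6 / sqrt(45) = 0.8944

0.8944


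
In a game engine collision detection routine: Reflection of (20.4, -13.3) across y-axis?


Reflection over y-axis: (x,y) -> (-x,y)
(20.4, -13.3) -> (-20.4, -13.3)

(-20.4, -13.3)


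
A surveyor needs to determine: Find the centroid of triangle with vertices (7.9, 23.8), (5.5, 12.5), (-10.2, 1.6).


Centroid = ((x_A+x_B+x_C)/3, (y_A+y_B+y_C)/3)
= ((7.9+5.5+(-10.2))/3, (23.8+12.5+1.6)/3)
= (1.0667, 12.6333)

(1.0667, 12.6333)


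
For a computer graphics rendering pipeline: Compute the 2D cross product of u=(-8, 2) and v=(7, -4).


u x v = u_x*v_y - u_y*v_x = (-8)*(-4) - 2*7
= 32 - 14 = 18

18


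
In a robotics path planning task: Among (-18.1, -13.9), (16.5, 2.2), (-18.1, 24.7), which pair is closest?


d(P0,P1) = 38.1624, d(P0,P2) = 38.6, d(P1,P2) = 41.2724
Closest: P0 and P1

Closest pair: (-18.1, -13.9) and (16.5, 2.2), distance = 38.1624


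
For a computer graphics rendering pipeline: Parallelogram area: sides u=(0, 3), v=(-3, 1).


|u x v| = |0*1 - 3*(-3)|
= |0 - (-9)| = 9

9


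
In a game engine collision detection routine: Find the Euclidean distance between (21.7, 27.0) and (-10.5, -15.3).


dx=-32.2, dy=-42.3
d^2 = (-32.2)^2 + (-42.3)^2 = 2826.13
d = sqrt(2826.13) = 53.1614

53.1614


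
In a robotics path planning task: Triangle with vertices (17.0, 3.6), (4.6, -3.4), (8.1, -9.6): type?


Side lengths squared: AB^2=202.76, BC^2=50.69, CA^2=253.45
Sorted: [50.69, 202.76, 253.45]
By sides: Scalene, By angles: Right

Scalene, Right


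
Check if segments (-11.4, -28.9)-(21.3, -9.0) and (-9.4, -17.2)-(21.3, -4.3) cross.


Cross products: d1=-333.39, d2=-144.29, d3=342.79, d4=153.69
d1*d2 < 0 and d3*d4 < 0? no

No, they don't intersect


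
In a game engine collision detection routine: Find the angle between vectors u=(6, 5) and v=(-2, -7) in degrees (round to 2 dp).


u.v = -47, |u| = sqrt(61) = 7.8102, |v| = sqrt(53) = 7.2801
cos(theta) = u.v/(|u||v|) = -47/sqrt(3233) = -0.826599
theta = acos(-0.826599) = 145.75 degrees

145.75 degrees


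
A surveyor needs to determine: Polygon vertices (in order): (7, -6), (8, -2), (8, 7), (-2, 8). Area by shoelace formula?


Shoelace sum: (7*(-2) - 8*(-6)) + (8*7 - 8*(-2)) + (8*8 - (-2)*7) + ((-2)*(-6) - 7*8)
= 140
Area = |140|/2 = 70

70


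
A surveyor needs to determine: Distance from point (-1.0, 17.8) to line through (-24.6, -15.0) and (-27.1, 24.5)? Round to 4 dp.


|cross product| = 1014.2
|line direction| = sqrt(1566.5) = 39.579
Distance = 1014.2/sqrt(1566.5) = 25.6247

25.6247


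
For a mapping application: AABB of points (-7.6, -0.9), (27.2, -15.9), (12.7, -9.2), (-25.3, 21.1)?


x range: [-25.3, 27.2]
y range: [-15.9, 21.1]
Bounding box: (-25.3,-15.9) to (27.2,21.1)

(-25.3,-15.9) to (27.2,21.1)


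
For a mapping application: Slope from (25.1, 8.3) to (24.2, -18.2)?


slope = (y2-y1)/(x2-x1) = ((-18.2)-8.3)/(24.2-25.1) = (-26.5)/(-0.9) = 29.4444

29.4444


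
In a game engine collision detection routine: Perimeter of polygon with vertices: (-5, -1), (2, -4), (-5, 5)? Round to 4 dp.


Sides: (-5, -1)->(2, -4): sqrt(58) = 7.615773, (2, -4)->(-5, 5): sqrt(130) = 11.401754, (-5, 5)->(-5, -1): sqrt(36) = 6
Sum = 25.017527
Perimeter = 25.0175

25.0175


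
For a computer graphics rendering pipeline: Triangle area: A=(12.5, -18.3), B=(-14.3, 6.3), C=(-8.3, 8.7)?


Area = |x_A(y_B-y_C) + x_B(y_C-y_A) + x_C(y_A-y_B)|/2
= |(-30) + (-386.1) + 204.18|/2
= 211.92/2 = 105.96

105.96


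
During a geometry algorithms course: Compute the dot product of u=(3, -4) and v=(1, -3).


u . v = u_x*v_x + u_y*v_y = 3*1 + (-4)*(-3)
= 3 + 12 = 15

15


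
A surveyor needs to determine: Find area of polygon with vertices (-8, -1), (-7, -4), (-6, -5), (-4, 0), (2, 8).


Shoelace sum: ((-8)*(-4) - (-7)*(-1)) + ((-7)*(-5) - (-6)*(-4)) + ((-6)*0 - (-4)*(-5)) + ((-4)*8 - 2*0) + (2*(-1) - (-8)*8)
= 46
Area = |46|/2 = 23

23


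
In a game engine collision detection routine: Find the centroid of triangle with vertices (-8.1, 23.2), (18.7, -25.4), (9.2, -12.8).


Centroid = ((x_A+x_B+x_C)/3, (y_A+y_B+y_C)/3)
= (((-8.1)+18.7+9.2)/3, (23.2+(-25.4)+(-12.8))/3)
= (6.6, -5)

(6.6, -5)


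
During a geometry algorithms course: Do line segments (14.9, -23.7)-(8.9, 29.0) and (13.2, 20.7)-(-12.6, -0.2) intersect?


Cross products: d1=1181.05, d2=-304.01, d3=-176.81, d4=1308.25
d1*d2 < 0 and d3*d4 < 0? yes

Yes, they intersect


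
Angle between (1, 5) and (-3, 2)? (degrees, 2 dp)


u.v = 7, |u| = sqrt(26) = 5.099, |v| = sqrt(13) = 3.6056
cos(theta) = u.v/(|u||v|) = 7/sqrt(338) = 0.38075
theta = acos(0.38075) = 67.62 degrees

67.62 degrees


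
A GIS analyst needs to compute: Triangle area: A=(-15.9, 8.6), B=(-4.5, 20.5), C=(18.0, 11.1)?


Area = |x_A(y_B-y_C) + x_B(y_C-y_A) + x_C(y_A-y_B)|/2
= |(-149.46) + (-11.25) + (-214.2)|/2
= 374.91/2 = 187.455

187.455


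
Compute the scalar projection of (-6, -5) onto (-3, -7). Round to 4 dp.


u.v = 53, |v| = sqrt(58) = 7.6158
Scalar projection = u.v / |v| = 53 / sqrt(58) = 6.9592

6.9592


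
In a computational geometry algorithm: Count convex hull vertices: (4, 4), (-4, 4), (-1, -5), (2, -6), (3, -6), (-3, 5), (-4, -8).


Convex hull vertices (CCW): (-4, -8), (3, -6), (4, 4), (-3, 5), (-4, 4)
Count = 5

5


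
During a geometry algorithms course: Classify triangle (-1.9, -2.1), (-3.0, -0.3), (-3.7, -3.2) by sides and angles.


Side lengths squared: AB^2=4.45, BC^2=8.9, CA^2=4.45
Sorted: [4.45, 4.45, 8.9]
By sides: Isosceles, By angles: Right

Isosceles, Right


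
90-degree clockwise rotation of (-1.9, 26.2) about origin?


90° CW: (x,y) -> (y, -x)
(-1.9,26.2) -> (26.2, 1.9)

(26.2, 1.9)


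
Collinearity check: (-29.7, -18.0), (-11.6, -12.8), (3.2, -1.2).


Cross product: ((-11.6)-(-29.7))*((-1.2)-(-18)) - ((-12.8)-(-18))*(3.2-(-29.7))
= 133

No, not collinear


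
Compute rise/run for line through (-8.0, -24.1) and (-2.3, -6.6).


slope = (y2-y1)/(x2-x1) = ((-6.6)-(-24.1))/((-2.3)-(-8)) = 17.5/5.7 = 3.0702

3.0702


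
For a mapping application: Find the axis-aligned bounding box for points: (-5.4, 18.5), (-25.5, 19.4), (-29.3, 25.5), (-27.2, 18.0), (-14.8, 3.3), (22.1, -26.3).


x range: [-29.3, 22.1]
y range: [-26.3, 25.5]
Bounding box: (-29.3,-26.3) to (22.1,25.5)

(-29.3,-26.3) to (22.1,25.5)


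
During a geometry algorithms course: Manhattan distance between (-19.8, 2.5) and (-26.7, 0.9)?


|(-19.8)-(-26.7)| + |2.5-0.9| = 6.9 + 1.6 = 8.5

8.5


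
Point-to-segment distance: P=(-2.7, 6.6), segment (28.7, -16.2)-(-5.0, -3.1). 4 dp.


Project P onto AB: t = 1 (clamped to [0,1])
Closest point on segment: (-5, -3.1)
Distance: 9.969

9.969


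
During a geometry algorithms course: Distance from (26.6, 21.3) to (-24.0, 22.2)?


dx=-50.6, dy=0.9
d^2 = (-50.6)^2 + 0.9^2 = 2561.17
d = sqrt(2561.17) = 50.608

50.608


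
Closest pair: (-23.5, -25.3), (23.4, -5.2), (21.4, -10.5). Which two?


d(P0,P1) = 51.0257, d(P0,P2) = 47.2763, d(P1,P2) = 5.6648
Closest: P1 and P2

Closest pair: (23.4, -5.2) and (21.4, -10.5), distance = 5.6648


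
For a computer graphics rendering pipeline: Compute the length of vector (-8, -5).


|u| = sqrt((-8)^2 + (-5)^2) = sqrt(89) = 9.434

9.434


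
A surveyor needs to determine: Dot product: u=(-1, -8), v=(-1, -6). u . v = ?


u . v = u_x*v_x + u_y*v_y = (-1)*(-1) + (-8)*(-6)
= 1 + 48 = 49

49


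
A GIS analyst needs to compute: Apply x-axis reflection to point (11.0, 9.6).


Reflection over x-axis: (x,y) -> (x,-y)
(11, 9.6) -> (11, -9.6)

(11, -9.6)


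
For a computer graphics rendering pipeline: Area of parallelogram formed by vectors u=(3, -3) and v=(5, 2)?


|u x v| = |3*2 - (-3)*5|
= |6 - (-15)| = 21

21


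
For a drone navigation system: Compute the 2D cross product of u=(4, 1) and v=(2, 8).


u x v = u_x*v_y - u_y*v_x = 4*8 - 1*2
= 32 - 2 = 30

30


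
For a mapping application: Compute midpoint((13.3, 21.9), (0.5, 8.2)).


M = ((13.3+0.5)/2, (21.9+8.2)/2)
= (6.9, 15.05)

(6.9, 15.05)


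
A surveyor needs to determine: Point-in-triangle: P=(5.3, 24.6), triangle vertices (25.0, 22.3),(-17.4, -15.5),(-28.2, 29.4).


Cross products: AB x AP = -842.18, BC x BP = -1452.31, CA x CP = -17.51
All same sign? yes

Yes, inside


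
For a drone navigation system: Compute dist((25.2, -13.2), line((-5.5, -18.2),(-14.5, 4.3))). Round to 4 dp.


|cross product| = 735.75
|line direction| = sqrt(587.25) = 24.2332
Distance = 735.75/sqrt(587.25) = 30.3612

30.3612


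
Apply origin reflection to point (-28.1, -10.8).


Reflection over origin: (x,y) -> (-x,-y)
(-28.1, -10.8) -> (28.1, 10.8)

(28.1, 10.8)


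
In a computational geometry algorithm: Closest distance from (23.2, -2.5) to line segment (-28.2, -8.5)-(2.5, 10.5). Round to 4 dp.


Project P onto AB: t = 1 (clamped to [0,1])
Closest point on segment: (2.5, 10.5)
Distance: 24.4436

24.4436


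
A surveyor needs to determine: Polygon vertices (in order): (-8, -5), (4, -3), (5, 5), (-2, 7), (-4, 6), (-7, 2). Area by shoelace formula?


Shoelace sum: ((-8)*(-3) - 4*(-5)) + (4*5 - 5*(-3)) + (5*7 - (-2)*5) + ((-2)*6 - (-4)*7) + ((-4)*2 - (-7)*6) + ((-7)*(-5) - (-8)*2)
= 225
Area = |225|/2 = 112.5

112.5


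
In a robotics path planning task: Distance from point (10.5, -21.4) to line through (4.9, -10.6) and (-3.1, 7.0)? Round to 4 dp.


|cross product| = 12.16
|line direction| = sqrt(373.76) = 19.3329
Distance = 12.16/sqrt(373.76) = 0.629

0.629


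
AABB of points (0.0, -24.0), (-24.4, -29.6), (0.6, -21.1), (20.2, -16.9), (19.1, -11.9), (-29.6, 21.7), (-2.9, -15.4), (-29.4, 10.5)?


x range: [-29.6, 20.2]
y range: [-29.6, 21.7]
Bounding box: (-29.6,-29.6) to (20.2,21.7)

(-29.6,-29.6) to (20.2,21.7)


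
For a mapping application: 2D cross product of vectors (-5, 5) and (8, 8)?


u x v = u_x*v_y - u_y*v_x = (-5)*8 - 5*8
= (-40) - 40 = -80

-80


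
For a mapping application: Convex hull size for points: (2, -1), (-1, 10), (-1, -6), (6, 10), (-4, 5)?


Convex hull vertices (CCW): (-4, 5), (-1, -6), (2, -1), (6, 10), (-1, 10)
Count = 5

5


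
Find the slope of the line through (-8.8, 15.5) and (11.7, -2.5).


slope = (y2-y1)/(x2-x1) = ((-2.5)-15.5)/(11.7-(-8.8)) = (-18)/20.5 = -0.878

-0.878


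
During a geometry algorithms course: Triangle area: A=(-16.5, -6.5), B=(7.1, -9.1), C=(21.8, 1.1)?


Area = |x_A(y_B-y_C) + x_B(y_C-y_A) + x_C(y_A-y_B)|/2
= |168.3 + 53.96 + 56.68|/2
= 278.94/2 = 139.47

139.47


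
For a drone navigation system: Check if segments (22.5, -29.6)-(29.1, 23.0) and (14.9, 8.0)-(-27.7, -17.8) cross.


Cross products: d1=1797.84, d2=-272.64, d3=647.92, d4=2718.4
d1*d2 < 0 and d3*d4 < 0? no

No, they don't intersect


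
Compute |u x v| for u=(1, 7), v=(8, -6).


|u x v| = |1*(-6) - 7*8|
= |(-6) - 56| = 62

62


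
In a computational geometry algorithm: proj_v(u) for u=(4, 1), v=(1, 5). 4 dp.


u.v = 9, |v| = sqrt(26) = 5.099
Scalar projection = u.v / |v| = 9 / sqrt(26) = 1.765

1.765


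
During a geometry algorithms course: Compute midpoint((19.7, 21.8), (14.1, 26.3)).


M = ((19.7+14.1)/2, (21.8+26.3)/2)
= (16.9, 24.05)

(16.9, 24.05)


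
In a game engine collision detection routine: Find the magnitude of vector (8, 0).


|u| = sqrt(8^2 + 0^2) = sqrt(64) = 8

8


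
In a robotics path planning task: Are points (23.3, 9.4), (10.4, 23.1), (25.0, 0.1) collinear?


Cross product: (10.4-23.3)*(0.1-9.4) - (23.1-9.4)*(25-23.3)
= 96.68

No, not collinear


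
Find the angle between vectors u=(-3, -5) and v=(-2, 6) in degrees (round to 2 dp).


u.v = -24, |u| = sqrt(34) = 5.831, |v| = sqrt(40) = 6.3246
cos(theta) = u.v/(|u||v|) = -24/sqrt(1360) = -0.650791
theta = acos(-0.650791) = 130.6 degrees

130.6 degrees


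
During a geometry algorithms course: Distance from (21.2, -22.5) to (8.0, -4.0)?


dx=-13.2, dy=18.5
d^2 = (-13.2)^2 + 18.5^2 = 516.49
d = sqrt(516.49) = 22.7264

22.7264


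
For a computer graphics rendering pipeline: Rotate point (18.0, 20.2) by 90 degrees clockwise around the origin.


90° CW: (x,y) -> (y, -x)
(18,20.2) -> (20.2, -18)

(20.2, -18)


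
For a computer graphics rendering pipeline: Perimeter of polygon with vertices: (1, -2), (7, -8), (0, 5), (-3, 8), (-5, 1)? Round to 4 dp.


Sides: (1, -2)->(7, -8): sqrt(72) = 8.485281, (7, -8)->(0, 5): sqrt(218) = 14.764823, (0, 5)->(-3, 8): sqrt(18) = 4.242641, (-3, 8)->(-5, 1): sqrt(53) = 7.28011, (-5, 1)->(1, -2): sqrt(45) = 6.708204
Sum = 41.481059
Perimeter = 41.4811

41.4811


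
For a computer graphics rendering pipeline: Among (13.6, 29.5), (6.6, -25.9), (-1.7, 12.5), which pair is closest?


d(P0,P1) = 55.8405, d(P0,P2) = 22.8712, d(P1,P2) = 39.2868
Closest: P0 and P2

Closest pair: (13.6, 29.5) and (-1.7, 12.5), distance = 22.8712


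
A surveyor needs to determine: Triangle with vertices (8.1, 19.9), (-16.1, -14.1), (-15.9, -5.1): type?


Side lengths squared: AB^2=1741.64, BC^2=81.04, CA^2=1201
Sorted: [81.04, 1201, 1741.64]
By sides: Scalene, By angles: Obtuse

Scalene, Obtuse


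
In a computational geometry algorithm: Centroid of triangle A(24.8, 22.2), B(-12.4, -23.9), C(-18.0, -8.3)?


Centroid = ((x_A+x_B+x_C)/3, (y_A+y_B+y_C)/3)
= ((24.8+(-12.4)+(-18))/3, (22.2+(-23.9)+(-8.3))/3)
= (-1.8667, -3.3333)

(-1.8667, -3.3333)


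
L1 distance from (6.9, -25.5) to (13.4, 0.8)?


|6.9-13.4| + |(-25.5)-0.8| = 6.5 + 26.3 = 32.8

32.8


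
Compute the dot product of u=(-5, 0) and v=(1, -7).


u . v = u_x*v_x + u_y*v_y = (-5)*1 + 0*(-7)
= (-5) + 0 = -5

-5


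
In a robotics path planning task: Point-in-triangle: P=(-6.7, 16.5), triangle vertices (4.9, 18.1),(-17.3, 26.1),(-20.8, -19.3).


Cross products: AB x AP = 128.32, BC x BP = 514.84, CA x CP = 392.72
All same sign? yes

Yes, inside


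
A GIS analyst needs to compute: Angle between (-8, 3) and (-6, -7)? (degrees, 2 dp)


u.v = 27, |u| = sqrt(73) = 8.544, |v| = sqrt(85) = 9.2195
cos(theta) = u.v/(|u||v|) = 27/sqrt(6205) = 0.342762
theta = acos(0.342762) = 69.95 degrees

69.95 degrees


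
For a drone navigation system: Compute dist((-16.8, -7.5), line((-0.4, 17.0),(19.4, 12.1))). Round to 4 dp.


|cross product| = 565.46
|line direction| = sqrt(416.05) = 20.3973
Distance = 565.46/sqrt(416.05) = 27.7223

27.7223


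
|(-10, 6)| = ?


|u| = sqrt((-10)^2 + 6^2) = sqrt(136) = 11.6619

11.6619


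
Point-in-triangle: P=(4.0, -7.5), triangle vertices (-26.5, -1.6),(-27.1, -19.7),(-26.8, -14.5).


Cross products: AB x AP = 555.59, BC x BP = -158.06, CA x CP = -395.22
All same sign? no

No, outside


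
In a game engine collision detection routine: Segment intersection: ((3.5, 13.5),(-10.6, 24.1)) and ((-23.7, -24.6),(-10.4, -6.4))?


Cross products: d1=11.69, d2=409.29, d3=825.53, d4=427.93
d1*d2 < 0 and d3*d4 < 0? no

No, they don't intersect


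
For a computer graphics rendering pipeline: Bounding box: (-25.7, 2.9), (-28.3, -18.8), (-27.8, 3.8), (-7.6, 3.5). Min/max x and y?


x range: [-28.3, -7.6]
y range: [-18.8, 3.8]
Bounding box: (-28.3,-18.8) to (-7.6,3.8)

(-28.3,-18.8) to (-7.6,3.8)


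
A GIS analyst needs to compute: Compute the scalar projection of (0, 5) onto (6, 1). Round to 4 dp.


u.v = 5, |v| = sqrt(37) = 6.0828
Scalar projection = u.v / |v| = 5 / sqrt(37) = 0.822

0.822


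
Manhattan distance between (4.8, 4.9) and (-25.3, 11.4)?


|4.8-(-25.3)| + |4.9-11.4| = 30.1 + 6.5 = 36.6

36.6


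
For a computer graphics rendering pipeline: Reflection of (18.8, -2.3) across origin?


Reflection over origin: (x,y) -> (-x,-y)
(18.8, -2.3) -> (-18.8, 2.3)

(-18.8, 2.3)


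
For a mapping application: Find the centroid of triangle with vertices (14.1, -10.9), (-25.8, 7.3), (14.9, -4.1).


Centroid = ((x_A+x_B+x_C)/3, (y_A+y_B+y_C)/3)
= ((14.1+(-25.8)+14.9)/3, ((-10.9)+7.3+(-4.1))/3)
= (1.0667, -2.5667)

(1.0667, -2.5667)


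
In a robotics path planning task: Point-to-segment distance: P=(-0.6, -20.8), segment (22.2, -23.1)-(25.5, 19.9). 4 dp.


Project P onto AB: t = 0.0127 (clamped to [0,1])
Closest point on segment: (22.242, -22.553)
Distance: 22.9091

22.9091


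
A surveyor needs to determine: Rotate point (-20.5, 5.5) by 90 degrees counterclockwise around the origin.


90° CCW: (x,y) -> (-y, x)
(-20.5,5.5) -> (-5.5, -20.5)

(-5.5, -20.5)


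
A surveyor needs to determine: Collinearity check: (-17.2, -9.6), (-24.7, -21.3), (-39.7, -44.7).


Cross product: ((-24.7)-(-17.2))*((-44.7)-(-9.6)) - ((-21.3)-(-9.6))*((-39.7)-(-17.2))
= 0

Yes, collinear


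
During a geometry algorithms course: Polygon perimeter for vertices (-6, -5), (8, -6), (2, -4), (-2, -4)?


Sides: (-6, -5)->(8, -6): sqrt(197) = 14.035669, (8, -6)->(2, -4): sqrt(40) = 6.324555, (2, -4)->(-2, -4): sqrt(16) = 4, (-2, -4)->(-6, -5): sqrt(17) = 4.123106
Sum = 28.48333
Perimeter = 28.4833

28.4833


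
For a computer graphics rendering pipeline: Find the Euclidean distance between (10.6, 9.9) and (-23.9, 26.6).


dx=-34.5, dy=16.7
d^2 = (-34.5)^2 + 16.7^2 = 1469.14
d = sqrt(1469.14) = 38.3294

38.3294


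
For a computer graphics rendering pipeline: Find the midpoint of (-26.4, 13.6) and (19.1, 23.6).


M = (((-26.4)+19.1)/2, (13.6+23.6)/2)
= (-3.65, 18.6)

(-3.65, 18.6)


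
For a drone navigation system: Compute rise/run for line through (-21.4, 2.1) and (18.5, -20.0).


slope = (y2-y1)/(x2-x1) = ((-20)-2.1)/(18.5-(-21.4)) = (-22.1)/39.9 = -0.5539

-0.5539


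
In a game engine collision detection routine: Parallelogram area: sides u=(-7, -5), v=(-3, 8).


|u x v| = |(-7)*8 - (-5)*(-3)|
= |(-56) - 15| = 71

71


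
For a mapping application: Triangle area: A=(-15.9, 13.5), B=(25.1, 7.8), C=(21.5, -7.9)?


Area = |x_A(y_B-y_C) + x_B(y_C-y_A) + x_C(y_A-y_B)|/2
= |(-249.63) + (-537.14) + 122.55|/2
= 664.22/2 = 332.11

332.11


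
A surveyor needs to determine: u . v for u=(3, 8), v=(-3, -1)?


u . v = u_x*v_x + u_y*v_y = 3*(-3) + 8*(-1)
= (-9) + (-8) = -17

-17


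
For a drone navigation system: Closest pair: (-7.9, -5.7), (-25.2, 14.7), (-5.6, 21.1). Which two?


d(P0,P1) = 26.7479, d(P0,P2) = 26.8985, d(P1,P2) = 20.6184
Closest: P1 and P2

Closest pair: (-25.2, 14.7) and (-5.6, 21.1), distance = 20.6184


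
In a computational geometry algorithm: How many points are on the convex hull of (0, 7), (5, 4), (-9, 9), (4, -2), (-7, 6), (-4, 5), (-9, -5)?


Convex hull vertices (CCW): (-9, -5), (4, -2), (5, 4), (0, 7), (-9, 9)
Count = 5

5


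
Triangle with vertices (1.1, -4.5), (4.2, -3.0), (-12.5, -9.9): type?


Side lengths squared: AB^2=11.86, BC^2=326.5, CA^2=214.12
Sorted: [11.86, 214.12, 326.5]
By sides: Scalene, By angles: Obtuse

Scalene, Obtuse


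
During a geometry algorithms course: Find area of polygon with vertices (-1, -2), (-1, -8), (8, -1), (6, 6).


Shoelace sum: ((-1)*(-8) - (-1)*(-2)) + ((-1)*(-1) - 8*(-8)) + (8*6 - 6*(-1)) + (6*(-2) - (-1)*6)
= 119
Area = |119|/2 = 59.5

59.5


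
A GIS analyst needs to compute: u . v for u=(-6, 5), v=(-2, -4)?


u . v = u_x*v_x + u_y*v_y = (-6)*(-2) + 5*(-4)
= 12 + (-20) = -8

-8
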